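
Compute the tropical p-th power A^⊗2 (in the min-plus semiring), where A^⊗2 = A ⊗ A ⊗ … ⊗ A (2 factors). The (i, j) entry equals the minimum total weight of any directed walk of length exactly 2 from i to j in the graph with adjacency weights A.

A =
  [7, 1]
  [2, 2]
A^⊗2 =
  [3, 3]
  [4, 3]

Each entry (A^⊗2)_ij equals the minimum over all length-2 walks i = v_0 → v_1 → … → v_2 = j of Σ_t A[v_t][v_{t+1}]. For example, for (i, j) = (0, 1) we minimise over 2 possible intermediate vertex sequences; the minimum is 3, attained along the walk 0 → 1 → 1.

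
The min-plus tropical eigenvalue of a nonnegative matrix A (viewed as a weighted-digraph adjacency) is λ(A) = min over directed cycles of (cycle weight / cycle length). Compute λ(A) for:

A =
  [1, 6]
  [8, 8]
λ(A) = 1

Enumerate directed cycles and compute their means (weight / length). Sample:
  cycle 0 → 0: weight = 1, length = 1, mean = 1/1 ≈ 1.000
  cycle 1 → 1: weight = 8, length = 1, mean = 8/1 ≈ 8.000
  cycle 0 → 1 → 0: weight = 14, length = 2, mean = 14/2 ≈ 7.000
  cycle 1 → 0 → 1: weight = 14, length = 2, mean = 14/2 ≈ 7.000
Minimum mean = 1.000, attained e.g. along the cycle 0 → 0 with weight 1 and length 1. So λ(A) = 1/1 = 1.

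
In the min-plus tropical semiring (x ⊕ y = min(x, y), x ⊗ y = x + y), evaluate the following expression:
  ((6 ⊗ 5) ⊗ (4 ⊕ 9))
((6 ⊗ 5) ⊗ (4 ⊕ 9)) = 15

Expand innermost to outermost. Recall ⊕ takes the minimum of its arguments and ⊗ takes their sum. Working out the expression ((6 ⊗ 5) ⊗ (4 ⊕ 9)) gives 15.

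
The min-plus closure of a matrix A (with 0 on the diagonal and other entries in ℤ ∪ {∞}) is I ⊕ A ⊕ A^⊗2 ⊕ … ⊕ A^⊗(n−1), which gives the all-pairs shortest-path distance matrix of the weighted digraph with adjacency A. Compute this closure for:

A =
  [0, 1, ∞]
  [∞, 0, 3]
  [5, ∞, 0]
Closure =
  [0, 1, 4]
  [8, 0, 3]
  [5, 6, 0]

This is the Floyd-Warshall all-pairs shortest-path computation. For each intermediate vertex k = 0, 1, …, 2, update dist[i][j] ← min(dist[i][j], dist[i][k] + dist[k][j]). The final matrix gives, for each (i, j), the minimum total weight of any directed path from i to j (possibly empty when i = j).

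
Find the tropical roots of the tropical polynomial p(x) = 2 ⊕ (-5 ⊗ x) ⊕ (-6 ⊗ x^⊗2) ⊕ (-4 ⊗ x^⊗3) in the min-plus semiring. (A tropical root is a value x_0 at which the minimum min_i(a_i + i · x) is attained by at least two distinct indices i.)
Roots: {-2, 1, 7}

Each tropical root is a break point of the lower envelope of the lines y = a_i + i · x (there are 4 lines, with slopes 0, 1, ..., 3). Only the lines that attain the minimum somewhere contribute to roots; other lines are dominated. Here the surviving (envelope) indices are i = 3, i = 2, i = 1, i = 0.
Intersections between consecutive envelope lines give the roots: for adjacent envelope indices i < j the intersection is x = (a_i − a_j) / (j − i). Reading off the sorted break points: {-2, 1, 7}.
Verification: at each break x_0, at least two indices attain the minimum of min_i(a_i + i · x_0).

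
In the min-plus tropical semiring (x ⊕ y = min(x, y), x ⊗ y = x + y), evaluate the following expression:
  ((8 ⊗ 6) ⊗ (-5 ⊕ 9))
((8 ⊗ 6) ⊗ (-5 ⊕ 9)) = 9

Expand innermost to outermost. Recall ⊕ takes the minimum of its arguments and ⊗ takes their sum. Working out the expression ((8 ⊗ 6) ⊗ (-5 ⊕ 9)) gives 9.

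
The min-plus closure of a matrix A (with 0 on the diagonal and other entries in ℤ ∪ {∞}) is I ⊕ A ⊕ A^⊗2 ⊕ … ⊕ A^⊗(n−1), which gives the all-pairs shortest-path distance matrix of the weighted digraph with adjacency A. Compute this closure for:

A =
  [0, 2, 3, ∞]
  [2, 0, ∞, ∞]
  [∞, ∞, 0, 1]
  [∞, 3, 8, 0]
Closure =
  [0, 2, 3, 4]
  [2, 0, 5, 6]
  [6, 4, 0, 1]
  [5, 3, 8, 0]

This is the Floyd-Warshall all-pairs shortest-path computation. For each intermediate vertex k = 0, 1, …, 3, update dist[i][j] ← min(dist[i][j], dist[i][k] + dist[k][j]). The final matrix gives, for each (i, j), the minimum total weight of any directed path from i to j (possibly empty when i = j).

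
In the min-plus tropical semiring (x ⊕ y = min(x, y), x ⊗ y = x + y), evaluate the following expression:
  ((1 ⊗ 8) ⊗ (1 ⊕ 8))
((1 ⊗ 8) ⊗ (1 ⊕ 8)) = 10

Expand innermost to outermost. Recall ⊕ takes the minimum of its arguments and ⊗ takes their sum. Working out the expression ((1 ⊗ 8) ⊗ (1 ⊕ 8)) gives 10.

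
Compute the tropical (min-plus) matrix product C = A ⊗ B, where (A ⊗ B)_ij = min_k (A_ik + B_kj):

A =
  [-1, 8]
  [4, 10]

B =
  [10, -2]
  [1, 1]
A ⊗ B =
  [9, -3]
  [11, 2]

Apply the min-plus product entry-by-entry:
  C[0][0] = min over k of (A[0][0] + B[0][0] = -1 + 10 = 9, A[0][1] + B[1][0] = 8 + 1 = 9) = 9 (attained at k = 0)
  C[0][1] = min over k of (A[0][0] + B[0][1] = -1 + -2 = -3, A[0][1] + B[1][1] = 8 + 1 = 9) = -3 (attained at k = 0)
  C[1][0] = min over k of (A[1][0] + B[0][0] = 4 + 10 = 14, A[1][1] + B[1][0] = 10 + 1 = 11) = 11 (attained at k = 1)
  C[1][1] = min over k of (A[1][0] + B[0][1] = 4 + -2 = 2, A[1][1] + B[1][1] = 10 + 1 = 11) = 2 (attained at k = 0)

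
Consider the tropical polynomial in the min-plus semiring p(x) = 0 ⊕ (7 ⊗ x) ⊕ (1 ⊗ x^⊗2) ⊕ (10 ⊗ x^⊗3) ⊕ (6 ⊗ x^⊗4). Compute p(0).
p(0) = 0

A tropical monomial a ⊗ x^⊗i evaluates to a + i · x. Evaluating each term at x = 0:
  Term 0 contributes 0 + 0 · 0 = 0
  Term 1 contributes 7 + 1 · 0 = 7
  Term 2 contributes 1 + 2 · 0 = 1
  Term 3 contributes 10 + 3 · 0 = 10
  Term 4 contributes 6 + 4 · 0 = 6
p(0) = ⊕ of these = min[0, 7, 1, 10, 6] = 0.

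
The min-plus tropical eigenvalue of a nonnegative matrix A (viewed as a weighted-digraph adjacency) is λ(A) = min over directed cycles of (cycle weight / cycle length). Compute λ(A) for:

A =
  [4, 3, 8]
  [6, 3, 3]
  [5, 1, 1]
λ(A) = 1

Enumerate directed cycles and compute their means (weight / length). Sample:
  cycle 0 → 0: weight = 4, length = 1, mean = 4/1 ≈ 4.000
  cycle 1 → 1: weight = 3, length = 1, mean = 3/1 ≈ 3.000
  cycle 2 → 2: weight = 1, length = 1, mean = 1/1 ≈ 1.000
  cycle 0 → 1 → 0: weight = 9, length = 2, mean = 9/2 ≈ 4.500
  cycle 0 → 2 → 0: weight = 13, length = 2, mean = 13/2 ≈ 6.500
  cycle 1 → 0 → 1: weight = 9, length = 2, mean = 9/2 ≈ 4.500
Minimum mean = 1.000, attained e.g. along the cycle 2 → 2 with weight 1 and length 1. So λ(A) = 1/1 = 1.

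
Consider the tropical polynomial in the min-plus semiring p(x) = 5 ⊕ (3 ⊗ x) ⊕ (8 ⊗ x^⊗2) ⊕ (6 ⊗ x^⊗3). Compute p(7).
p(7) = 5

A tropical monomial a ⊗ x^⊗i evaluates to a + i · x. Evaluating each term at x = 7:
  Term 0 contributes 5 + 0 · 7 = 5
  Term 1 contributes 3 + 1 · 7 = 10
  Term 2 contributes 8 + 2 · 7 = 22
  Term 3 contributes 6 + 3 · 7 = 27
p(7) = ⊕ of these = min[5, 10, 22, 27] = 5.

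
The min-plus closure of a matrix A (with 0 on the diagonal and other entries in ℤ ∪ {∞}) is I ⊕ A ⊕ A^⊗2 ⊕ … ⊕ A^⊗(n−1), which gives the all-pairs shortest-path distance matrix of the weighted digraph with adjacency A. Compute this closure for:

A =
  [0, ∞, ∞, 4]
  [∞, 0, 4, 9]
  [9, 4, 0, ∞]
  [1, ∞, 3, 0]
Closure =
  [0, 11, 7, 4]
  [10, 0, 4, 9]
  [9, 4, 0, 13]
  [1, 7, 3, 0]

This is the Floyd-Warshall all-pairs shortest-path computation. For each intermediate vertex k = 0, 1, …, 3, update dist[i][j] ← min(dist[i][j], dist[i][k] + dist[k][j]). The final matrix gives, for each (i, j), the minimum total weight of any directed path from i to j (possibly empty when i = j).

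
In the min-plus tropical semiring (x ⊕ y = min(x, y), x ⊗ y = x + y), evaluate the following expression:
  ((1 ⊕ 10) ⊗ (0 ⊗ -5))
((1 ⊕ 10) ⊗ (0 ⊗ -5)) = -4

Expand innermost to outermost. Recall ⊕ takes the minimum of its arguments and ⊗ takes their sum. Working out the expression ((1 ⊕ 10) ⊗ (0 ⊗ -5)) gives -4.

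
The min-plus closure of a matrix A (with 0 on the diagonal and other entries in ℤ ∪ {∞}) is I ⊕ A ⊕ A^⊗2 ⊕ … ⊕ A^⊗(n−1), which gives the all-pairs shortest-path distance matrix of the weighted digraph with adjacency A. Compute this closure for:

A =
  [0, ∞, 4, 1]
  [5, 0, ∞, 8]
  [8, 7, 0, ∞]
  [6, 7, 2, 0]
Closure =
  [0, 8, 3, 1]
  [5, 0, 8, 6]
  [8, 7, 0, 9]
  [6, 7, 2, 0]

This is the Floyd-Warshall all-pairs shortest-path computation. For each intermediate vertex k = 0, 1, …, 3, update dist[i][j] ← min(dist[i][j], dist[i][k] + dist[k][j]). The final matrix gives, for each (i, j), the minimum total weight of any directed path from i to j (possibly empty when i = j).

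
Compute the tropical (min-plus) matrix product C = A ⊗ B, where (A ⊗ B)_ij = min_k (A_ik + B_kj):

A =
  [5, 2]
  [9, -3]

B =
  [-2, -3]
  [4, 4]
A ⊗ B =
  [3, 2]
  [1, 1]

Apply the min-plus product entry-by-entry:
  C[0][0] = min over k of (A[0][0] + B[0][0] = 5 + -2 = 3, A[0][1] + B[1][0] = 2 + 4 = 6) = 3 (attained at k = 0)
  C[0][1] = min over k of (A[0][0] + B[0][1] = 5 + -3 = 2, A[0][1] + B[1][1] = 2 + 4 = 6) = 2 (attained at k = 0)
  C[1][0] = min over k of (A[1][0] + B[0][0] = 9 + -2 = 7, A[1][1] + B[1][0] = -3 + 4 = 1) = 1 (attained at k = 1)
  C[1][1] = min over k of (A[1][0] + B[0][1] = 9 + -3 = 6, A[1][1] + B[1][1] = -3 + 4 = 1) = 1 (attained at k = 1)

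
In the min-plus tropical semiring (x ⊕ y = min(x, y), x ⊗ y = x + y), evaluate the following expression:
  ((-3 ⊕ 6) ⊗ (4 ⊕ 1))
((-3 ⊕ 6) ⊗ (4 ⊕ 1)) = -2

Expand innermost to outermost. Recall ⊕ takes the minimum of its arguments and ⊗ takes their sum. Working out the expression ((-3 ⊕ 6) ⊗ (4 ⊕ 1)) gives -2.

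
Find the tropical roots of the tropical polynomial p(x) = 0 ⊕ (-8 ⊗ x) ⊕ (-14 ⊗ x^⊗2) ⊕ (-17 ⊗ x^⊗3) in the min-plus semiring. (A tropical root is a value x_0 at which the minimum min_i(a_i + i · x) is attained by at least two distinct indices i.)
Roots: {3, 6, 8}

Each tropical root is a break point of the lower envelope of the lines y = a_i + i · x (there are 4 lines, with slopes 0, 1, ..., 3). Only the lines that attain the minimum somewhere contribute to roots; other lines are dominated. Here the surviving (envelope) indices are i = 3, i = 2, i = 1, i = 0.
Intersections between consecutive envelope lines give the roots: for adjacent envelope indices i < j the intersection is x = (a_i − a_j) / (j − i). Reading off the sorted break points: {3, 6, 8}.
Verification: at each break x_0, at least two indices attain the minimum of min_i(a_i + i · x_0).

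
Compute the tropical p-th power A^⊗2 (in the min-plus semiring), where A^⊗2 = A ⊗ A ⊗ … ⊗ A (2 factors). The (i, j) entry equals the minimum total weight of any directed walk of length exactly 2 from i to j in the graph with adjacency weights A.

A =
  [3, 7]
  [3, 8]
A^⊗2 =
  [6, 10]
  [6, 10]

Each entry (A^⊗2)_ij equals the minimum over all length-2 walks i = v_0 → v_1 → … → v_2 = j of Σ_t A[v_t][v_{t+1}]. For example, for (i, j) = (0, 1) we minimise over 2 possible intermediate vertex sequences; the minimum is 10, attained along the walk 0 → 0 → 1.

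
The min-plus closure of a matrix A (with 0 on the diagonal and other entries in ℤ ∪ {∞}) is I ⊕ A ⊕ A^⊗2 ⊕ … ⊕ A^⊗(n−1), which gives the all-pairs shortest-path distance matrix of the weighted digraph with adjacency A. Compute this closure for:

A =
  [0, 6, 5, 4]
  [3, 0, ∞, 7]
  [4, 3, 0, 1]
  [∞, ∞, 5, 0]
Closure =
  [0, 6, 5, 4]
  [3, 0, 8, 7]
  [4, 3, 0, 1]
  [9, 8, 5, 0]

This is the Floyd-Warshall all-pairs shortest-path computation. For each intermediate vertex k = 0, 1, …, 3, update dist[i][j] ← min(dist[i][j], dist[i][k] + dist[k][j]). The final matrix gives, for each (i, j), the minimum total weight of any directed path from i to j (possibly empty when i = j).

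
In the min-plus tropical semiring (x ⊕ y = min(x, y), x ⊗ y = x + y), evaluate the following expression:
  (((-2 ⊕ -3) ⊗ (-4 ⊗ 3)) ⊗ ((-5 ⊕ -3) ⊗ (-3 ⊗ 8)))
(((-2 ⊕ -3) ⊗ (-4 ⊗ 3)) ⊗ ((-5 ⊕ -3) ⊗ (-3 ⊗ 8))) = -4

Expand innermost to outermost. Recall ⊕ takes the minimum of its arguments and ⊗ takes their sum. Working out the expression (((-2 ⊕ -3) ⊗ (-4 ⊗ 3)) ⊗ ((-5 ⊕ -3) ⊗ (-3 ⊗ 8))) gives -4.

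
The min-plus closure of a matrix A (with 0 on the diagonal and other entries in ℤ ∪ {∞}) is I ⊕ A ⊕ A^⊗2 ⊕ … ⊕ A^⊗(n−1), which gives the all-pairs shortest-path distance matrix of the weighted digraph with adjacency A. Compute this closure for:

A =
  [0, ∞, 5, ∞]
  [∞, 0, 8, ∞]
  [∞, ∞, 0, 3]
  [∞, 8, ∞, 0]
Closure =
  [0, 16, 5, 8]
  [∞, 0, 8, 11]
  [∞, 11, 0, 3]
  [∞, 8, 16, 0]

This is the Floyd-Warshall all-pairs shortest-path computation. For each intermediate vertex k = 0, 1, …, 3, update dist[i][j] ← min(dist[i][j], dist[i][k] + dist[k][j]). The final matrix gives, for each (i, j), the minimum total weight of any directed path from i to j (possibly empty when i = j).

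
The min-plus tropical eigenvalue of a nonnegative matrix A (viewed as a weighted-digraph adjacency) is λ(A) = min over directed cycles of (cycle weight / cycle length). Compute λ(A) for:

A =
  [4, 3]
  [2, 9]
λ(A) = 5/2

Enumerate directed cycles and compute their means (weight / length). Sample:
  cycle 0 → 0: weight = 4, length = 1, mean = 4/1 ≈ 4.000
  cycle 1 → 1: weight = 9, length = 1, mean = 9/1 ≈ 9.000
  cycle 0 → 1 → 0: weight = 5, length = 2, mean = 5/2 ≈ 2.500
  cycle 1 → 0 → 1: weight = 5, length = 2, mean = 5/2 ≈ 2.500
Minimum mean = 2.500, attained e.g. along the cycle 0 → 1 → 0 with weight 5 and length 2. So λ(A) = 5/2 = 5/2.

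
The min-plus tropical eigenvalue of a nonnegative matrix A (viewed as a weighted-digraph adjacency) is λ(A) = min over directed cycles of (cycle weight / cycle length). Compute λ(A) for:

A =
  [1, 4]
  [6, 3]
λ(A) = 1

Enumerate directed cycles and compute their means (weight / length). Sample:
  cycle 0 → 0: weight = 1, length = 1, mean = 1/1 ≈ 1.000
  cycle 1 → 1: weight = 3, length = 1, mean = 3/1 ≈ 3.000
  cycle 0 → 1 → 0: weight = 10, length = 2, mean = 10/2 ≈ 5.000
  cycle 1 → 0 → 1: weight = 10, length = 2, mean = 10/2 ≈ 5.000
Minimum mean = 1.000, attained e.g. along the cycle 0 → 0 with weight 1 and length 1. So λ(A) = 1/1 = 1.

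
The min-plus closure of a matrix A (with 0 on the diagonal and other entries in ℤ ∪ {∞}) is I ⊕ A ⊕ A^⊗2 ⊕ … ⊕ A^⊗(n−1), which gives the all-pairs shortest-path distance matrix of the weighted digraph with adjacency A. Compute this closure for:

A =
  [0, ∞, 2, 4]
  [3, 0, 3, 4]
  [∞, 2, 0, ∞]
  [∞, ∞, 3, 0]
Closure =
  [0, 4, 2, 4]
  [3, 0, 3, 4]
  [5, 2, 0, 6]
  [8, 5, 3, 0]

This is the Floyd-Warshall all-pairs shortest-path computation. For each intermediate vertex k = 0, 1, …, 3, update dist[i][j] ← min(dist[i][j], dist[i][k] + dist[k][j]). The final matrix gives, for each (i, j), the minimum total weight of any directed path from i to j (possibly empty when i = j).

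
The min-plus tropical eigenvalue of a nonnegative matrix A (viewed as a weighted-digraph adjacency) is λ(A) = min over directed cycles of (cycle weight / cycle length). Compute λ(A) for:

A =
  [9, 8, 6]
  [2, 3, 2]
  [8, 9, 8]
λ(A) = 3

Enumerate directed cycles and compute their means (weight / length). Sample:
  cycle 0 → 0: weight = 9, length = 1, mean = 9/1 ≈ 9.000
  cycle 1 → 1: weight = 3, length = 1, mean = 3/1 ≈ 3.000
  cycle 2 → 2: weight = 8, length = 1, mean = 8/1 ≈ 8.000
  cycle 0 → 1 → 0: weight = 10, length = 2, mean = 10/2 ≈ 5.000
  cycle 0 → 2 → 0: weight = 14, length = 2, mean = 14/2 ≈ 7.000
  cycle 1 → 0 → 1: weight = 10, length = 2, mean = 10/2 ≈ 5.000
Minimum mean = 3.000, attained e.g. along the cycle 1 → 1 with weight 3 and length 1. So λ(A) = 3/1 = 3.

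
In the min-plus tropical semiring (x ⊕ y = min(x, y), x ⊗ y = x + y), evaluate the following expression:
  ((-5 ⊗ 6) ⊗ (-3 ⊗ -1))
((-5 ⊗ 6) ⊗ (-3 ⊗ -1)) = -3

Expand innermost to outermost. Recall ⊕ takes the minimum of its arguments and ⊗ takes their sum. Working out the expression ((-5 ⊗ 6) ⊗ (-3 ⊗ -1)) gives -3.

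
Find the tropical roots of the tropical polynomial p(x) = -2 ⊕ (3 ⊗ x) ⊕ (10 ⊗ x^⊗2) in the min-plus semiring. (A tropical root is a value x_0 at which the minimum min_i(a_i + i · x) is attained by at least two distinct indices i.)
Roots: {-7, -5}

Each tropical root is a break point of the lower envelope of the lines y = a_i + i · x (there are 3 lines, with slopes 0, 1, ..., 2). Only the lines that attain the minimum somewhere contribute to roots; other lines are dominated. Here the surviving (envelope) indices are i = 2, i = 1, i = 0.
Intersections between consecutive envelope lines give the roots: for adjacent envelope indices i < j the intersection is x = (a_i − a_j) / (j − i). Reading off the sorted break points: {-7, -5}.
Verification: at each break x_0, at least two indices attain the minimum of min_i(a_i + i · x_0).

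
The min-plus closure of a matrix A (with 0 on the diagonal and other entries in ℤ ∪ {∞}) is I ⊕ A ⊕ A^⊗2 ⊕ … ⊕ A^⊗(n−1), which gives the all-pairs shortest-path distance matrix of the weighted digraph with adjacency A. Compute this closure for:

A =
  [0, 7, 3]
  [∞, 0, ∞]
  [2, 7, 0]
Closure =
  [0, 7, 3]
  [∞, 0, ∞]
  [2, 7, 0]

This is the Floyd-Warshall all-pairs shortest-path computation. For each intermediate vertex k = 0, 1, …, 2, update dist[i][j] ← min(dist[i][j], dist[i][k] + dist[k][j]). The final matrix gives, for each (i, j), the minimum total weight of any directed path from i to j (possibly empty when i = j).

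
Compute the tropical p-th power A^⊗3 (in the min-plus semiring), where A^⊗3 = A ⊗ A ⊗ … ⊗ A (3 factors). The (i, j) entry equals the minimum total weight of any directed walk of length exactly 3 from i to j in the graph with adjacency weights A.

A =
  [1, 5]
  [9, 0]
A^⊗3 =
  [3, 5]
  [9, 0]

Each entry (A^⊗3)_ij equals the minimum over all length-3 walks i = v_0 → v_1 → … → v_3 = j of Σ_t A[v_t][v_{t+1}]. For example, for (i, j) = (0, 1) we minimise over 4 possible intermediate vertex sequences; the minimum is 5, attained along the walk 0 → 1 → 1 → 1.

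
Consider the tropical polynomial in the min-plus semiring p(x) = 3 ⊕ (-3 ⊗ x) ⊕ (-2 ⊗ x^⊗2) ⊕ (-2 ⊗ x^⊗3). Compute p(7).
p(7) = 3

A tropical monomial a ⊗ x^⊗i evaluates to a + i · x. Evaluating each term at x = 7:
  Term 0 contributes 3 + 0 · 7 = 3
  Term 1 contributes -3 + 1 · 7 = 4
  Term 2 contributes -2 + 2 · 7 = 12
  Term 3 contributes -2 + 3 · 7 = 19
p(7) = ⊕ of these = min[3, 4, 12, 19] = 3.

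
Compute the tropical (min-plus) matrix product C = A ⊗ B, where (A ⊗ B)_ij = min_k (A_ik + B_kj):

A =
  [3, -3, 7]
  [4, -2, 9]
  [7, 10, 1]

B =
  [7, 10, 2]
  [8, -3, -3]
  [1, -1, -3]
A ⊗ B =
  [5, -6, -6]
  [6, -5, -5]
  [2, 0, -2]

Apply the min-plus product entry-by-entry:
  C[0][0] = min over k of (A[0][0] + B[0][0] = 3 + 7 = 10, A[0][1] + B[1][0] = -3 + 8 = 5, A[0][2] + B[2][0] = 7 + 1 = 8) = 5 (attained at k = 1)
  C[0][1] = min over k of (A[0][0] + B[0][1] = 3 + 10 = 13, A[0][1] + B[1][1] = -3 + -3 = -6, A[0][2] + B[2][1] = 7 + -1 = 6) = -6 (attained at k = 1)
  C[0][2] = min over k of (A[0][0] + B[0][2] = 3 + 2 = 5, A[0][1] + B[1][2] = -3 + -3 = -6, A[0][2] + B[2][2] = 7 + -3 = 4) = -6 (attained at k = 1)
  C[1][0] = min over k of (A[1][0] + B[0][0] = 4 + 7 = 11, A[1][1] + B[1][0] = -2 + 8 = 6, A[1][2] + B[2][0] = 9 + 1 = 10) = 6 (attained at k = 1)
  C[1][1] = min over k of (A[1][0] + B[0][1] = 4 + 10 = 14, A[1][1] + B[1][1] = -2 + -3 = -5, A[1][2] + B[2][1] = 9 + -1 = 8) = -5 (attained at k = 1)
  C[1][2] = min over k of (A[1][0] + B[0][2] = 4 + 2 = 6, A[1][1] + B[1][2] = -2 + -3 = -5, A[1][2] + B[2][2] = 9 + -3 = 6) = -5 (attained at k = 1)
  C[2][0] = min over k of (A[2][0] + B[0][0] = 7 + 7 = 14, A[2][1] + B[1][0] = 10 + 8 = 18, A[2][2] + B[2][0] = 1 + 1 = 2) = 2 (attained at k = 2)
  C[2][1] = min over k of (A[2][0] + B[0][1] = 7 + 10 = 17, A[2][1] + B[1][1] = 10 + -3 = 7, A[2][2] + B[2][1] = 1 + -1 = 0) = 0 (attained at k = 2)
  C[2][2] = min over k of (A[2][0] + B[0][2] = 7 + 2 = 9, A[2][1] + B[1][2] = 10 + -3 = 7, A[2][2] + B[2][2] = 1 + -3 = -2) = -2 (attained at k = 2)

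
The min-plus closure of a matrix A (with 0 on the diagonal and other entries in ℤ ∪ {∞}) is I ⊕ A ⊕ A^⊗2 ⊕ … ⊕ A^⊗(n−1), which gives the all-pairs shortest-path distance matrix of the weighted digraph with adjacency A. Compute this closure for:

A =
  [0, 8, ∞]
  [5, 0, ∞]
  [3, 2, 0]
Closure =
  [0, 8, ∞]
  [5, 0, ∞]
  [3, 2, 0]

This is the Floyd-Warshall all-pairs shortest-path computation. For each intermediate vertex k = 0, 1, …, 2, update dist[i][j] ← min(dist[i][j], dist[i][k] + dist[k][j]). The final matrix gives, for each (i, j), the minimum total weight of any directed path from i to j (possibly empty when i = j).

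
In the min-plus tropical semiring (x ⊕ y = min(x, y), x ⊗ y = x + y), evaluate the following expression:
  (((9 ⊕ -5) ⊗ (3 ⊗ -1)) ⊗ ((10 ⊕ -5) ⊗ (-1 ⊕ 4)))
(((9 ⊕ -5) ⊗ (3 ⊗ -1)) ⊗ ((10 ⊕ -5) ⊗ (-1 ⊕ 4))) = -9

Expand innermost to outermost. Recall ⊕ takes the minimum of its arguments and ⊗ takes their sum. Working out the expression (((9 ⊕ -5) ⊗ (3 ⊗ -1)) ⊗ ((10 ⊕ -5) ⊗ (-1 ⊕ 4))) gives -9.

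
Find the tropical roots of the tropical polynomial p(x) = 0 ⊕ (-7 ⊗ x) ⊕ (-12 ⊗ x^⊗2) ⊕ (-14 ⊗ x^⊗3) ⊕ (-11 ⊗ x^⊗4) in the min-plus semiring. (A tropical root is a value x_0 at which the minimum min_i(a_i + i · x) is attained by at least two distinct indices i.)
Roots: {-3, 2, 5, 7}

Each tropical root is a break point of the lower envelope of the lines y = a_i + i · x (there are 5 lines, with slopes 0, 1, ..., 4). Only the lines that attain the minimum somewhere contribute to roots; other lines are dominated. Here the surviving (envelope) indices are i = 4, i = 3, i = 2, i = 1, i = 0.
Intersections between consecutive envelope lines give the roots: for adjacent envelope indices i < j the intersection is x = (a_i − a_j) / (j − i). Reading off the sorted break points: {-3, 2, 5, 7}.
Verification: at each break x_0, at least two indices attain the minimum of min_i(a_i + i · x_0).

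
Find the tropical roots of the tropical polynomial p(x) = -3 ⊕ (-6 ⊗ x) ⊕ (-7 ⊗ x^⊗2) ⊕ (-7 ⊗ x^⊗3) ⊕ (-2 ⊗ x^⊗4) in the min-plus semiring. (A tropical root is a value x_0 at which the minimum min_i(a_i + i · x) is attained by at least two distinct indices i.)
Roots: {-5, 0, 1, 3}

Each tropical root is a break point of the lower envelope of the lines y = a_i + i · x (there are 5 lines, with slopes 0, 1, ..., 4). Only the lines that attain the minimum somewhere contribute to roots; other lines are dominated. Here the surviving (envelope) indices are i = 4, i = 3, i = 2, i = 1, i = 0.
Intersections between consecutive envelope lines give the roots: for adjacent envelope indices i < j the intersection is x = (a_i − a_j) / (j − i). Reading off the sorted break points: {-5, 0, 1, 3}.
Verification: at each break x_0, at least two indices attain the minimum of min_i(a_i + i · x_0).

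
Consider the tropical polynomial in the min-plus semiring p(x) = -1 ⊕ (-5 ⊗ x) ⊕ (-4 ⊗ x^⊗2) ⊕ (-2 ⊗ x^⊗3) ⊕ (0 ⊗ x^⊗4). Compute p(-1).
p(-1) = -6

A tropical monomial a ⊗ x^⊗i evaluates to a + i · x. Evaluating each term at x = -1:
  Term 0 contributes -1 + 0 · -1 = -1
  Term 1 contributes -5 + 1 · -1 = -6
  Term 2 contributes -4 + 2 · -1 = -6
  Term 3 contributes -2 + 3 · -1 = -5
  Term 4 contributes 0 + 4 · -1 = -4
p(-1) = ⊕ of these = min[-1, -6, -6, -5, -4] = -6.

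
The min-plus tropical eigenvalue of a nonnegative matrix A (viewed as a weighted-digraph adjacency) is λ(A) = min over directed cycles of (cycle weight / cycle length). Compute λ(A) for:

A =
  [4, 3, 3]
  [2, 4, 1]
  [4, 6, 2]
λ(A) = 2

Enumerate directed cycles and compute their means (weight / length). Sample:
  cycle 0 → 0: weight = 4, length = 1, mean = 4/1 ≈ 4.000
  cycle 1 → 1: weight = 4, length = 1, mean = 4/1 ≈ 4.000
  cycle 2 → 2: weight = 2, length = 1, mean = 2/1 ≈ 2.000
  cycle 0 → 1 → 0: weight = 5, length = 2, mean = 5/2 ≈ 2.500
  cycle 0 → 2 → 0: weight = 7, length = 2, mean = 7/2 ≈ 3.500
  cycle 1 → 0 → 1: weight = 5, length = 2, mean = 5/2 ≈ 2.500
Minimum mean = 2.000, attained e.g. along the cycle 2 → 2 with weight 2 and length 1. So λ(A) = 2/1 = 2.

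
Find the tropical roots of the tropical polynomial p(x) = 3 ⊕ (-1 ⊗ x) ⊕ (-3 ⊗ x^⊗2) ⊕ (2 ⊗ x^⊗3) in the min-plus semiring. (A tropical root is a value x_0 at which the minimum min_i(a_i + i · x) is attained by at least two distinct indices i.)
Roots: {-5, 2, 4}

Each tropical root is a break point of the lower envelope of the lines y = a_i + i · x (there are 4 lines, with slopes 0, 1, ..., 3). Only the lines that attain the minimum somewhere contribute to roots; other lines are dominated. Here the surviving (envelope) indices are i = 3, i = 2, i = 1, i = 0.
Intersections between consecutive envelope lines give the roots: for adjacent envelope indices i < j the intersection is x = (a_i − a_j) / (j − i). Reading off the sorted break points: {-5, 2, 4}.
Verification: at each break x_0, at least two indices attain the minimum of min_i(a_i + i · x_0).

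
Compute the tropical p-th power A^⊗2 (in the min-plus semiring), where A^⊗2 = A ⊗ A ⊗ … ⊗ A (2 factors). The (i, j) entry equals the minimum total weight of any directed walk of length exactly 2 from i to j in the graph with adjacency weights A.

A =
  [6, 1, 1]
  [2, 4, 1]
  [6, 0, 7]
A^⊗2 =
  [3, 1, 2]
  [6, 1, 3]
  [2, 4, 1]

Each entry (A^⊗2)_ij equals the minimum over all length-2 walks i = v_0 → v_1 → … → v_2 = j of Σ_t A[v_t][v_{t+1}]. For example, for (i, j) = (0, 2) we minimise over 3 possible intermediate vertex sequences; the minimum is 2, attained along the walk 0 → 1 → 2.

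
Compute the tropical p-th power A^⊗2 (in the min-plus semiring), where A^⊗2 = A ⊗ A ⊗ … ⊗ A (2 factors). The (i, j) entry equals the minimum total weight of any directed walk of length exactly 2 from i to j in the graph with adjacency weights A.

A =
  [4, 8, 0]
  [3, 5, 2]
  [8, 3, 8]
A^⊗2 =
  [8, 3, 4]
  [7, 5, 3]
  [6, 8, 5]

Each entry (A^⊗2)_ij equals the minimum over all length-2 walks i = v_0 → v_1 → … → v_2 = j of Σ_t A[v_t][v_{t+1}]. For example, for (i, j) = (0, 2) we minimise over 3 possible intermediate vertex sequences; the minimum is 4, attained along the walk 0 → 0 → 2.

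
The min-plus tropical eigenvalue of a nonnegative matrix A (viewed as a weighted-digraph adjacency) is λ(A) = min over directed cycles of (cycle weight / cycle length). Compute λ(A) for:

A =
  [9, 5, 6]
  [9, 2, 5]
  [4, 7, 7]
λ(A) = 2

Enumerate directed cycles and compute their means (weight / length). Sample:
  cycle 0 → 0: weight = 9, length = 1, mean = 9/1 ≈ 9.000
  cycle 1 → 1: weight = 2, length = 1, mean = 2/1 ≈ 2.000
  cycle 2 → 2: weight = 7, length = 1, mean = 7/1 ≈ 7.000
  cycle 0 → 1 → 0: weight = 14, length = 2, mean = 14/2 ≈ 7.000
  cycle 0 → 2 → 0: weight = 10, length = 2, mean = 10/2 ≈ 5.000
  cycle 1 → 0 → 1: weight = 14, length = 2, mean = 14/2 ≈ 7.000
Minimum mean = 2.000, attained e.g. along the cycle 1 → 1 with weight 2 and length 1. So λ(A) = 2/1 = 2.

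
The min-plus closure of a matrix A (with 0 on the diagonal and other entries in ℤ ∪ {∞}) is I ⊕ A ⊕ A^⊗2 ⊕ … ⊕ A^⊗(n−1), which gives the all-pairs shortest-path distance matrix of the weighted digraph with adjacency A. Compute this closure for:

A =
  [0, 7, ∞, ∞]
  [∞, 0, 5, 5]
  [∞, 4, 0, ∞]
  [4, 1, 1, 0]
Closure =
  [0, 7, 12, 12]
  [9, 0, 5, 5]
  [13, 4, 0, 9]
  [4, 1, 1, 0]

This is the Floyd-Warshall all-pairs shortest-path computation. For each intermediate vertex k = 0, 1, …, 3, update dist[i][j] ← min(dist[i][j], dist[i][k] + dist[k][j]). The final matrix gives, for each (i, j), the minimum total weight of any directed path from i to j (possibly empty when i = j).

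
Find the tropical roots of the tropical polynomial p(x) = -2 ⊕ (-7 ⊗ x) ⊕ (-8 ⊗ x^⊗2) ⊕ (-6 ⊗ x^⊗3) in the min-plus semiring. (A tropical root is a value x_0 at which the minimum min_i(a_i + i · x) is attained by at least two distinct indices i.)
Roots: {-2, 1, 5}

Each tropical root is a break point of the lower envelope of the lines y = a_i + i · x (there are 4 lines, with slopes 0, 1, ..., 3). Only the lines that attain the minimum somewhere contribute to roots; other lines are dominated. Here the surviving (envelope) indices are i = 3, i = 2, i = 1, i = 0.
Intersections between consecutive envelope lines give the roots: for adjacent envelope indices i < j the intersection is x = (a_i − a_j) / (j − i). Reading off the sorted break points: {-2, 1, 5}.
Verification: at each break x_0, at least two indices attain the minimum of min_i(a_i + i · x_0).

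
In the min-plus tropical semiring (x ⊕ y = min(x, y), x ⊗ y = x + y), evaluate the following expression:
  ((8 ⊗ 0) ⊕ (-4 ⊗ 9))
((8 ⊗ 0) ⊕ (-4 ⊗ 9)) = 5

Expand innermost to outermost. Recall ⊕ takes the minimum of its arguments and ⊗ takes their sum. Working out the expression ((8 ⊗ 0) ⊕ (-4 ⊗ 9)) gives 5.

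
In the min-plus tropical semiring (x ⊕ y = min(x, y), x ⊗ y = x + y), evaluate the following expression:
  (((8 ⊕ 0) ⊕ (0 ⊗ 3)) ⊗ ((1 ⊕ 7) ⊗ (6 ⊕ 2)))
(((8 ⊕ 0) ⊕ (0 ⊗ 3)) ⊗ ((1 ⊕ 7) ⊗ (6 ⊕ 2))) = 3

Expand innermost to outermost. Recall ⊕ takes the minimum of its arguments and ⊗ takes their sum. Working out the expression (((8 ⊕ 0) ⊕ (0 ⊗ 3)) ⊗ ((1 ⊕ 7) ⊗ (6 ⊕ 2))) gives 3.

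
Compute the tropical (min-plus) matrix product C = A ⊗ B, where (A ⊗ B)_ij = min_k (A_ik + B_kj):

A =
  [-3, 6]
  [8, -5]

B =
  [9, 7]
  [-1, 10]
A ⊗ B =
  [5, 4]
  [-6, 5]

Apply the min-plus product entry-by-entry:
  C[0][0] = min over k of (A[0][0] + B[0][0] = -3 + 9 = 6, A[0][1] + B[1][0] = 6 + -1 = 5) = 5 (attained at k = 1)
  C[0][1] = min over k of (A[0][0] + B[0][1] = -3 + 7 = 4, A[0][1] + B[1][1] = 6 + 10 = 16) = 4 (attained at k = 0)
  C[1][0] = min over k of (A[1][0] + B[0][0] = 8 + 9 = 17, A[1][1] + B[1][0] = -5 + -1 = -6) = -6 (attained at k = 1)
  C[1][1] = min over k of (A[1][0] + B[0][1] = 8 + 7 = 15, A[1][1] + B[1][1] = -5 + 10 = 5) = 5 (attained at k = 1)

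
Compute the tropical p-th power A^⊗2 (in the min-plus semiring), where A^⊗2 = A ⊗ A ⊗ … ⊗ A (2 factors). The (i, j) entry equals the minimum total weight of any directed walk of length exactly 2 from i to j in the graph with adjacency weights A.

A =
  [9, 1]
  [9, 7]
A^⊗2 =
  [10, 8]
  [16, 10]

Each entry (A^⊗2)_ij equals the minimum over all length-2 walks i = v_0 → v_1 → … → v_2 = j of Σ_t A[v_t][v_{t+1}]. For example, for (i, j) = (0, 1) we minimise over 2 possible intermediate vertex sequences; the minimum is 8, attained along the walk 0 → 1 → 1.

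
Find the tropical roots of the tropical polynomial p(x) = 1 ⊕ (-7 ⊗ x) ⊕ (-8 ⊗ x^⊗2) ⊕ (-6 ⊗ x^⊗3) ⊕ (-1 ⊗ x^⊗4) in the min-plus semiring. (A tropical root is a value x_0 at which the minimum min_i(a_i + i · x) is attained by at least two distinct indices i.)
Roots: {-5, -2, 1, 8}

Each tropical root is a break point of the lower envelope of the lines y = a_i + i · x (there are 5 lines, with slopes 0, 1, ..., 4). Only the lines that attain the minimum somewhere contribute to roots; other lines are dominated. Here the surviving (envelope) indices are i = 4, i = 3, i = 2, i = 1, i = 0.
Intersections between consecutive envelope lines give the roots: for adjacent envelope indices i < j the intersection is x = (a_i − a_j) / (j − i). Reading off the sorted break points: {-5, -2, 1, 8}.
Verification: at each break x_0, at least two indices attain the minimum of min_i(a_i + i · x_0).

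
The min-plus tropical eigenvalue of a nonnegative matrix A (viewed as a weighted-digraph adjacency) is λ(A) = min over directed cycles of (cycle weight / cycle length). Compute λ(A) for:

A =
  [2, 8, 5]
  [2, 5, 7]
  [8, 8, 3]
λ(A) = 2

Enumerate directed cycles and compute their means (weight / length). Sample:
  cycle 0 → 0: weight = 2, length = 1, mean = 2/1 ≈ 2.000
  cycle 1 → 1: weight = 5, length = 1, mean = 5/1 ≈ 5.000
  cycle 2 → 2: weight = 3, length = 1, mean = 3/1 ≈ 3.000
  cycle 0 → 1 → 0: weight = 10, length = 2, mean = 10/2 ≈ 5.000
  cycle 0 → 2 → 0: weight = 13, length = 2, mean = 13/2 ≈ 6.500
  cycle 1 → 0 → 1: weight = 10, length = 2, mean = 10/2 ≈ 5.000
Minimum mean = 2.000, attained e.g. along the cycle 0 → 0 with weight 2 and length 1. So λ(A) = 2/1 = 2.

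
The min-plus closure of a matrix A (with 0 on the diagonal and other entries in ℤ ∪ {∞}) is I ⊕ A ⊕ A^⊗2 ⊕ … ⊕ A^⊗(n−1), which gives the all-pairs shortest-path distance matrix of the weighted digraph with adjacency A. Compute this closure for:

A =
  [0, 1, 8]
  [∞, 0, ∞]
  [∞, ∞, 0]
Closure =
  [0, 1, 8]
  [∞, 0, ∞]
  [∞, ∞, 0]

This is the Floyd-Warshall all-pairs shortest-path computation. For each intermediate vertex k = 0, 1, …, 2, update dist[i][j] ← min(dist[i][j], dist[i][k] + dist[k][j]). The final matrix gives, for each (i, j), the minimum total weight of any directed path from i to j (possibly empty when i = j).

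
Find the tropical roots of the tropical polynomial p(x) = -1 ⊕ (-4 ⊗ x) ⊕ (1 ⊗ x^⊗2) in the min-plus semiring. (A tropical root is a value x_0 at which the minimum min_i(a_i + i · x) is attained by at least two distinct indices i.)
Roots: {-5, 3}

Each tropical root is a break point of the lower envelope of the lines y = a_i + i · x (there are 3 lines, with slopes 0, 1, ..., 2). Only the lines that attain the minimum somewhere contribute to roots; other lines are dominated. Here the surviving (envelope) indices are i = 2, i = 1, i = 0.
Intersections between consecutive envelope lines give the roots: for adjacent envelope indices i < j the intersection is x = (a_i − a_j) / (j − i). Reading off the sorted break points: {-5, 3}.
Verification: at each break x_0, at least two indices attain the minimum of min_i(a_i + i · x_0).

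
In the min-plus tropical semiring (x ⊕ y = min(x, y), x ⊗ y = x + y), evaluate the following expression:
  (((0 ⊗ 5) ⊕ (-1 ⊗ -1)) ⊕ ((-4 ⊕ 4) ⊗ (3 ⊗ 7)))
(((0 ⊗ 5) ⊕ (-1 ⊗ -1)) ⊕ ((-4 ⊕ 4) ⊗ (3 ⊗ 7))) = -2

Expand innermost to outermost. Recall ⊕ takes the minimum of its arguments and ⊗ takes their sum. Working out the expression (((0 ⊗ 5) ⊕ (-1 ⊗ -1)) ⊕ ((-4 ⊕ 4) ⊗ (3 ⊗ 7))) gives -2.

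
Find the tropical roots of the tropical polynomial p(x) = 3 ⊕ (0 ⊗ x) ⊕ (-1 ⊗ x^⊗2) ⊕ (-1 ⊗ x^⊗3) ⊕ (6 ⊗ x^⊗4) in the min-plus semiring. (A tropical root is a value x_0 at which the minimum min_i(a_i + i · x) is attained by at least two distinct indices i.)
Roots: {-7, 0, 1, 3}

Each tropical root is a break point of the lower envelope of the lines y = a_i + i · x (there are 5 lines, with slopes 0, 1, ..., 4). Only the lines that attain the minimum somewhere contribute to roots; other lines are dominated. Here the surviving (envelope) indices are i = 4, i = 3, i = 2, i = 1, i = 0.
Intersections between consecutive envelope lines give the roots: for adjacent envelope indices i < j the intersection is x = (a_i − a_j) / (j − i). Reading off the sorted break points: {-7, 0, 1, 3}.
Verification: at each break x_0, at least two indices attain the minimum of min_i(a_i + i · x_0).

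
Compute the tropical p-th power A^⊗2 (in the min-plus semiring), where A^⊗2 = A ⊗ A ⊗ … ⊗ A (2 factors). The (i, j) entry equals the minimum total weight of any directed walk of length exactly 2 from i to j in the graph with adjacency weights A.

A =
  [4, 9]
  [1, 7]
A^⊗2 =
  [8, 13]
  [5, 10]

Each entry (A^⊗2)_ij equals the minimum over all length-2 walks i = v_0 → v_1 → … → v_2 = j of Σ_t A[v_t][v_{t+1}]. For example, for (i, j) = (0, 1) we minimise over 2 possible intermediate vertex sequences; the minimum is 13, attained along the walk 0 → 0 → 1.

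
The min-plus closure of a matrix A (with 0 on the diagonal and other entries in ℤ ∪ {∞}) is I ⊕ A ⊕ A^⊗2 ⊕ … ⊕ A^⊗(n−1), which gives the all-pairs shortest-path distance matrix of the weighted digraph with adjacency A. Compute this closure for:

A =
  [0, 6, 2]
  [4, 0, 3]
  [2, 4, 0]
Closure =
  [0, 6, 2]
  [4, 0, 3]
  [2, 4, 0]

This is the Floyd-Warshall all-pairs shortest-path computation. For each intermediate vertex k = 0, 1, …, 2, update dist[i][j] ← min(dist[i][j], dist[i][k] + dist[k][j]). The final matrix gives, for each (i, j), the minimum total weight of any directed path from i to j (possibly empty when i = j).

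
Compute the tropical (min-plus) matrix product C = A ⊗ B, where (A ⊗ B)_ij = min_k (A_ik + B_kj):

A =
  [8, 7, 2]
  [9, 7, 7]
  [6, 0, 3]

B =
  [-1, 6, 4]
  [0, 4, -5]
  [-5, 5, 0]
A ⊗ B =
  [-3, 7, 2]
  [2, 11, 2]
  [-2, 4, -5]

Apply the min-plus product entry-by-entry:
  C[0][0] = min over k of (A[0][0] + B[0][0] = 8 + -1 = 7, A[0][1] + B[1][0] = 7 + 0 = 7, A[0][2] + B[2][0] = 2 + -5 = -3) = -3 (attained at k = 2)
  C[0][1] = min over k of (A[0][0] + B[0][1] = 8 + 6 = 14, A[0][1] + B[1][1] = 7 + 4 = 11, A[0][2] + B[2][1] = 2 + 5 = 7) = 7 (attained at k = 2)
  C[0][2] = min over k of (A[0][0] + B[0][2] = 8 + 4 = 12, A[0][1] + B[1][2] = 7 + -5 = 2, A[0][2] + B[2][2] = 2 + 0 = 2) = 2 (attained at k = 1)
  C[1][0] = min over k of (A[1][0] + B[0][0] = 9 + -1 = 8, A[1][1] + B[1][0] = 7 + 0 = 7, A[1][2] + B[2][0] = 7 + -5 = 2) = 2 (attained at k = 2)
  C[1][1] = min over k of (A[1][0] + B[0][1] = 9 + 6 = 15, A[1][1] + B[1][1] = 7 + 4 = 11, A[1][2] + B[2][1] = 7 + 5 = 12) = 11 (attained at k = 1)
  C[1][2] = min over k of (A[1][0] + B[0][2] = 9 + 4 = 13, A[1][1] + B[1][2] = 7 + -5 = 2, A[1][2] + B[2][2] = 7 + 0 = 7) = 2 (attained at k = 1)
  C[2][0] = min over k of (A[2][0] + B[0][0] = 6 + -1 = 5, A[2][1] + B[1][0] = 0 + 0 = 0, A[2][2] + B[2][0] = 3 + -5 = -2) = -2 (attained at k = 2)
  C[2][1] = min over k of (A[2][0] + B[0][1] = 6 + 6 = 12, A[2][1] + B[1][1] = 0 + 4 = 4, A[2][2] + B[2][1] = 3 + 5 = 8) = 4 (attained at k = 1)
  C[2][2] = min over k of (A[2][0] + B[0][2] = 6 + 4 = 10, A[2][1] + B[1][2] = 0 + -5 = -5, A[2][2] + B[2][2] = 3 + 0 = 3) = -5 (attained at k = 1)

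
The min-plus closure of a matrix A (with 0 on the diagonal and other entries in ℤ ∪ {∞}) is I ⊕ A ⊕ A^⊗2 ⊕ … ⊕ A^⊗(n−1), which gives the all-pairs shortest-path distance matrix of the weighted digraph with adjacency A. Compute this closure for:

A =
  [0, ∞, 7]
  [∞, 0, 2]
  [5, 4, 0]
Closure =
  [0, 11, 7]
  [7, 0, 2]
  [5, 4, 0]

This is the Floyd-Warshall all-pairs shortest-path computation. For each intermediate vertex k = 0, 1, …, 2, update dist[i][j] ← min(dist[i][j], dist[i][k] + dist[k][j]). The final matrix gives, for each (i, j), the minimum total weight of any directed path from i to j (possibly empty when i = j).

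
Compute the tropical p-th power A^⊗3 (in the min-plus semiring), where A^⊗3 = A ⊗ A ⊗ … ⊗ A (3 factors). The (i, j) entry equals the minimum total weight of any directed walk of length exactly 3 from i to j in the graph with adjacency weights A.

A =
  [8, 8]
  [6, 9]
A^⊗3 =
  [22, 22]
  [20, 22]

Each entry (A^⊗3)_ij equals the minimum over all length-3 walks i = v_0 → v_1 → … → v_3 = j of Σ_t A[v_t][v_{t+1}]. For example, for (i, j) = (0, 1) we minimise over 4 possible intermediate vertex sequences; the minimum is 22, attained along the walk 0 → 1 → 0 → 1.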